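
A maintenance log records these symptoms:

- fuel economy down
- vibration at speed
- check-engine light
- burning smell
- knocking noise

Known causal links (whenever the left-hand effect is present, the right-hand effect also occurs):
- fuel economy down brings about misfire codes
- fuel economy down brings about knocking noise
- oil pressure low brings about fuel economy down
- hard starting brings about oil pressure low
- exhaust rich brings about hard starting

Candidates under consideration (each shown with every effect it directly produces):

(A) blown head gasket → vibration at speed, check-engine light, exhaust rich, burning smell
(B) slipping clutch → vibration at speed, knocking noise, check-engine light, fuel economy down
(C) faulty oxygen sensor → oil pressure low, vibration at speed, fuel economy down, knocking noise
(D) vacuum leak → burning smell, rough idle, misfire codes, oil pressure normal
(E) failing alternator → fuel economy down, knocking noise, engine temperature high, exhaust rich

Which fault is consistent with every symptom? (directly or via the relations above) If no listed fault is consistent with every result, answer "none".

A

Checking each candidate against the observations:
(A) blown head gasket — accounts for every observation (fuel economy down via exhaust rich → hard starting → oil pressure low → fuel economy down)
(B) slipping clutch — fuel economy down match; vibration at speed match; check-engine light match; burning smell miss; knocking noise match
(C) faulty oxygen sensor — does not account for check-engine light, burning smell
(D) vacuum leak — fuel economy down miss; vibration at speed miss; check-engine light miss; burning smell match; knocking noise miss
(E) failing alternator — does not account for vibration at speed, check-engine light, burning smell
Only (A) is consistent with every observation.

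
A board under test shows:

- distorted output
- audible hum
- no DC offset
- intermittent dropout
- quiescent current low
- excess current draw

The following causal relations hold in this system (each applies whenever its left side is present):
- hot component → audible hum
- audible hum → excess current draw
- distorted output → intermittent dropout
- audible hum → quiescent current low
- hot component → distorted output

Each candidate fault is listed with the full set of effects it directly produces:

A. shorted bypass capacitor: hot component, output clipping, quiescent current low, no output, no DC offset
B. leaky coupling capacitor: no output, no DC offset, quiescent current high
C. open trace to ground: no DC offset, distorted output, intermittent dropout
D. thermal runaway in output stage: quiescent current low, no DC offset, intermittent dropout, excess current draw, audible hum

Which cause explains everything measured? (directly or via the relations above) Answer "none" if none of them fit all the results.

A

For each candidate, compare predicted effects to what was observed:
(A) shorted bypass capacitor — accounts for every observation (distorted output by hot component → distorted output)
(B) leaky coupling capacitor — fails on distorted output, audible hum, intermittent dropout, quiescent current low, excess current draw (predicts quiescent current high, not quiescent current low)
(C) open trace to ground — distorted output yes; audible hum NO; no DC offset yes; intermittent dropout yes; quiescent current low NO; excess current draw NO
(D) thermal runaway in output stage — distorted output NO; audible hum yes; no DC offset yes; intermittent dropout yes; quiescent current low yes; excess current draw yes
(A) alone accounts for all the evidence.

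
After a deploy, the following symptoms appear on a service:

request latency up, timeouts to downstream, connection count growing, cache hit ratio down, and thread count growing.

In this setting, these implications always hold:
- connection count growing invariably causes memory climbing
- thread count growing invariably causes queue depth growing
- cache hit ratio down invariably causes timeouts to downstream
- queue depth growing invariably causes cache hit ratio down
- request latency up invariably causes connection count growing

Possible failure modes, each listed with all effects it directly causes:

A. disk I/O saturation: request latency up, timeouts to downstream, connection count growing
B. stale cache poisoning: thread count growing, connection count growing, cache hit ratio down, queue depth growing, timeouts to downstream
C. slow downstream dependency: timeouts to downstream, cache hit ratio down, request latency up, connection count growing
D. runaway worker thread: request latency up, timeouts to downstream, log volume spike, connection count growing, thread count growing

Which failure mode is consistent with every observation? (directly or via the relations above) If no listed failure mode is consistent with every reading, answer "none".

For each candidate, compare predicted effects to what was observed:
(A) disk I/O saturation — does not account for cache hit ratio down, thread count growing
(B) stale cache poisoning — request latency up -; timeouts to downstream +; connection count growing +; cache hit ratio down +; thread count growing +
(C) slow downstream dependency — request latency up +; timeouts to downstream +; connection count growing +; cache hit ratio down +; thread count growing -
(D) runaway worker thread — accounts for every observation (cache hit ratio down through thread count growing → queue depth growing → cache hit ratio down)
Only (D) is consistent with every observation.

D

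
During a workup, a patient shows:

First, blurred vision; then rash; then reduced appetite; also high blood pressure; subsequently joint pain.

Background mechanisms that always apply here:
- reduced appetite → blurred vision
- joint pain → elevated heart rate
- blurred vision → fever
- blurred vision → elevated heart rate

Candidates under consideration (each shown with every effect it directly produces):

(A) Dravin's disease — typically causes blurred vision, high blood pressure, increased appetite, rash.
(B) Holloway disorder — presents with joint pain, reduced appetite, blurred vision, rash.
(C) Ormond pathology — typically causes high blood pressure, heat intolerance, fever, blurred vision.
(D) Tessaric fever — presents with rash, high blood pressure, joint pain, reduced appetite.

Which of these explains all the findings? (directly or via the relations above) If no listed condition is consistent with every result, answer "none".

D

Checking each candidate against the observations:
(A) Dravin's disease — blurred vision yes; rash yes; reduced appetite NO; high blood pressure yes; joint pain NO
(B) Holloway disorder — does not account for high blood pressure
(C) Ormond pathology — blurred vision yes; rash NO; reduced appetite NO; high blood pressure yes; joint pain NO
(D) Tessaric fever — accounts for every observation (blurred vision by reduced appetite → blurred vision)
(D) alone accounts for all the evidence.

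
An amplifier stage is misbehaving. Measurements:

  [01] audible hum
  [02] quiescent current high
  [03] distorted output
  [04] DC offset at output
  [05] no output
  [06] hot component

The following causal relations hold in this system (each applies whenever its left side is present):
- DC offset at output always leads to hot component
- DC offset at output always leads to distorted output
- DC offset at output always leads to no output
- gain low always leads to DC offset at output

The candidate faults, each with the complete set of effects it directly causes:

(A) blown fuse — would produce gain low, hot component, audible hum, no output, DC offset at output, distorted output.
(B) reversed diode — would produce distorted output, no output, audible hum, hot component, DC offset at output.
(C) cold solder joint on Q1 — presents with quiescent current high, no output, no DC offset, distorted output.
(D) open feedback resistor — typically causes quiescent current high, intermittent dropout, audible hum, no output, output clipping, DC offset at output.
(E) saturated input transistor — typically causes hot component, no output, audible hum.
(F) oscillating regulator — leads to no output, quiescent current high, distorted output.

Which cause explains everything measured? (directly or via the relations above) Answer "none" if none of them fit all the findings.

D

Checking each candidate against the observations:
(A) blown fuse — does not account for quiescent current high
(B) reversed diode — does not account for quiescent current high
(C) cold solder joint on Q1 — fails on audible hum, DC offset at output, hot component (predicts no DC offset, not DC offset at output)
(D) open feedback resistor — accounts for every observation (distorted output by DC offset at output → distorted output)
(E) saturated input transistor — audible hum +; quiescent current high -; distorted output -; DC offset at output -; no output +; hot component +
(F) oscillating regulator — audible hum -; quiescent current high +; distorted output +; DC offset at output -; no output +; hot component -
(D) is the only candidate with no mismatches.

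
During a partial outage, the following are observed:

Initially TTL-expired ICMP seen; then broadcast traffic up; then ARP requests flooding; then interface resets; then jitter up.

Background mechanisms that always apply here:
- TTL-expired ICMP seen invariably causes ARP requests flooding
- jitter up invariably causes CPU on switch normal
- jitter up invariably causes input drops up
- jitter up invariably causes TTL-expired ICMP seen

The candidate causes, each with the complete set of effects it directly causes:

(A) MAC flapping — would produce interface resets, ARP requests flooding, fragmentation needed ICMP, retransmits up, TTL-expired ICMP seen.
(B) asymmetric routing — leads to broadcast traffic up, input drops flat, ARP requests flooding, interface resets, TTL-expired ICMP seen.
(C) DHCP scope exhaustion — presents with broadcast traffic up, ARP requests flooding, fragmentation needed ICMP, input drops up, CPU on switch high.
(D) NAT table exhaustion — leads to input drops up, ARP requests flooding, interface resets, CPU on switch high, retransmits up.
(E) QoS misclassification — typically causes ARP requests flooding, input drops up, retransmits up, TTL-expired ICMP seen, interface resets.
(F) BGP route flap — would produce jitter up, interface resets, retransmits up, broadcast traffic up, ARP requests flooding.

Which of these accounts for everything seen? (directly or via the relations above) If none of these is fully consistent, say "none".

For each candidate, compare predicted effects to what was observed:
(A) MAC flapping — TTL-expired ICMP seen match; broadcast traffic up miss; ARP requests flooding match; interface resets match; jitter up miss
(B) asymmetric routing — TTL-expired ICMP seen match; broadcast traffic up match; ARP requests flooding match; interface resets match; jitter up miss
(C) DHCP scope exhaustion — does not account for TTL-expired ICMP seen, interface resets, jitter up
(D) NAT table exhaustion — does not account for TTL-expired ICMP seen, broadcast traffic up, jitter up
(E) QoS misclassification — does not account for broadcast traffic up, jitter up
(F) BGP route flap — accounts for every observation (TTL-expired ICMP seen by jitter up → TTL-expired ICMP seen)
(F) alone accounts for all the evidence.

F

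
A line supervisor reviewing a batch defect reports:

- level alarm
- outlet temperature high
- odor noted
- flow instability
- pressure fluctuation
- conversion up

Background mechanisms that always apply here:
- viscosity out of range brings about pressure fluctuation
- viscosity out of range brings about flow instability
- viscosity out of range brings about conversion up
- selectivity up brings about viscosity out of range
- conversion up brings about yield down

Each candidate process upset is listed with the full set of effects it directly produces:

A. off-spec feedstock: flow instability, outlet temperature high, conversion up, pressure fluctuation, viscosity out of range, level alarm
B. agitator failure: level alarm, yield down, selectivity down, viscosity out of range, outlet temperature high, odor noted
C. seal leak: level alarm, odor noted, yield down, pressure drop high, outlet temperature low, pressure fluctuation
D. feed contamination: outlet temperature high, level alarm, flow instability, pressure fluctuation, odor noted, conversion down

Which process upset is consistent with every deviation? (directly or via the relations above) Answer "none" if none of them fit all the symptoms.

B

Checking each candidate against the observations:
(A) off-spec feedstock — does not account for odor noted
(B) agitator failure — accounts for every observation (flow instability through viscosity out of range → flow instability)
(C) seal leak — level alarm yes; outlet temperature high NO; odor noted yes; flow instability NO; pressure fluctuation yes; conversion up NO
(D) feed contamination — level alarm yes; outlet temperature high yes; odor noted yes; flow instability yes; pressure fluctuation yes; conversion up NO
(B) is the only candidate with no mismatches.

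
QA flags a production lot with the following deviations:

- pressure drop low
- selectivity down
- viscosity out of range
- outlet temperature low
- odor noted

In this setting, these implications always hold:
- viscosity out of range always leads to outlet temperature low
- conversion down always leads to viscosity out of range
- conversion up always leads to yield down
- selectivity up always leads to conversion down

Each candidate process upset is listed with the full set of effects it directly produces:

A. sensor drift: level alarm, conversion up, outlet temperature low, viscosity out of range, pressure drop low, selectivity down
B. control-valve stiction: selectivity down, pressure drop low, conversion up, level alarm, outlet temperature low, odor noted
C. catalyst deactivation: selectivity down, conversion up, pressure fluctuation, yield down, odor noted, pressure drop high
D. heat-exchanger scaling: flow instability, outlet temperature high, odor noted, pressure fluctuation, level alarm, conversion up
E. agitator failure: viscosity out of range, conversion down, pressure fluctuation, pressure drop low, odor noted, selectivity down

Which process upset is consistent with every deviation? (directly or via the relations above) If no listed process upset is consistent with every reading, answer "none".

E

For each candidate, compare predicted effects to what was observed:
(A) sensor drift — pressure drop low +; selectivity down +; viscosity out of range +; outlet temperature low +; odor noted -
(B) control-valve stiction — pressure drop low +; selectivity down +; viscosity out of range -; outlet temperature low +; odor noted +
(C) catalyst deactivation — fails on pressure drop low, viscosity out of range, outlet temperature low (predicts pressure drop high, not pressure drop low)
(D) heat-exchanger scaling — pressure drop low -; selectivity down -; viscosity out of range -; outlet temperature low -; odor noted +
(E) agitator failure — accounts for every observation (outlet temperature low through viscosity out of range → outlet temperature low)
(E) is the only candidate with no mismatches.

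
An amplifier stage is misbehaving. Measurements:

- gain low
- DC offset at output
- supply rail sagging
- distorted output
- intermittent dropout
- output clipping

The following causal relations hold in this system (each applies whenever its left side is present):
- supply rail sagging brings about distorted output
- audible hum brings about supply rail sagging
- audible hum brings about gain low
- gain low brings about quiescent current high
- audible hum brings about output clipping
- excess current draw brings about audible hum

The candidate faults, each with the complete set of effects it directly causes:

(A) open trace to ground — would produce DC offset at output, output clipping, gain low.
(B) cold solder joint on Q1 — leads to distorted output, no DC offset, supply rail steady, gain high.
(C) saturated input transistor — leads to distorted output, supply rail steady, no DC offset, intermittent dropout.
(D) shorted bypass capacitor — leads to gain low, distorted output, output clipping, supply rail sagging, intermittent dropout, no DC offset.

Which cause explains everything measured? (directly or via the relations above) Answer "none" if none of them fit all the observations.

Per-candidate check:
(A) open trace to ground — does not account for supply rail sagging, distorted output, intermittent dropout
(B) cold solder joint on Q1 — gain low ✗; DC offset at output ✗; supply rail sagging ✗; distorted output ✓; intermittent dropout ✗; output clipping ✗
(C) saturated input transistor — fails on gain low, DC offset at output, supply rail sagging, output clipping (predicts no DC offset, not DC offset at output; predicts supply rail steady, not supply rail sagging)
(D) shorted bypass capacitor — fails on DC offset at output (predicts no DC offset, not DC offset at output)
None of the listed candidates fits everything.

none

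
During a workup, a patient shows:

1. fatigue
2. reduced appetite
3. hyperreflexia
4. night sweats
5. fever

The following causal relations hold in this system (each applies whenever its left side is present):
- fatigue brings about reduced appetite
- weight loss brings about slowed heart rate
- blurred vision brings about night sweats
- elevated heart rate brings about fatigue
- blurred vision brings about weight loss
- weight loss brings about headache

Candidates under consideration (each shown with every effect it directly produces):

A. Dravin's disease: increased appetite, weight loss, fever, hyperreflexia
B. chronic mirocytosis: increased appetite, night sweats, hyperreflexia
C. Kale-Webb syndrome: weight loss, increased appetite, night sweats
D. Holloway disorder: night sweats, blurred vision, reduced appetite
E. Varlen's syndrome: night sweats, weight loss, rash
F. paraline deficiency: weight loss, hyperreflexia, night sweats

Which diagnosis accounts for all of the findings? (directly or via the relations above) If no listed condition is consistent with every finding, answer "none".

Per-candidate check:
(A) Dravin's disease — fails on fatigue, reduced appetite, night sweats (predicts increased appetite, not reduced appetite)
(B) chronic mirocytosis — fails on fatigue, reduced appetite, fever (predicts increased appetite, not reduced appetite)
(C) Kale-Webb syndrome — fatigue miss; reduced appetite miss; hyperreflexia miss; night sweats match; fever miss
(D) Holloway disorder — fatigue miss; reduced appetite match; hyperreflexia miss; night sweats match; fever miss
(E) Varlen's syndrome — fatigue miss; reduced appetite miss; hyperreflexia miss; night sweats match; fever miss
(F) paraline deficiency — fatigue miss; reduced appetite miss; hyperreflexia match; night sweats match; fever miss
Every candidate fails on at least one observation.

none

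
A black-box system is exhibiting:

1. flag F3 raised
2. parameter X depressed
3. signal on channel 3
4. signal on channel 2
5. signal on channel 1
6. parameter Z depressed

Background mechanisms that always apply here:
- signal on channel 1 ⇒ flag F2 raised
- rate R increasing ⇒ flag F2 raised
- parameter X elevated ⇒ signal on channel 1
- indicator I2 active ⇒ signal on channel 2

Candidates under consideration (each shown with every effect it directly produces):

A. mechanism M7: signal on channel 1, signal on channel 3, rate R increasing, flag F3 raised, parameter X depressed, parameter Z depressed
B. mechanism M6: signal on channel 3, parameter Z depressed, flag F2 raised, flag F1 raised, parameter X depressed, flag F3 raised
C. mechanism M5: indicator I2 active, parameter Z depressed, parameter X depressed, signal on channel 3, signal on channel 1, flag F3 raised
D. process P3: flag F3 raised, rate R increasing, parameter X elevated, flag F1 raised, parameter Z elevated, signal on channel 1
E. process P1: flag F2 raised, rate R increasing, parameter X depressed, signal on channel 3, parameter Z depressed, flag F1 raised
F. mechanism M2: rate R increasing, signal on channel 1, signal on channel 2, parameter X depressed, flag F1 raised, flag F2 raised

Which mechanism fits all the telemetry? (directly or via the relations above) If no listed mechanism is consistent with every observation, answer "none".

C

Testing each hypothesis:
(A) mechanism M7 — flag F3 raised yes; parameter X depressed yes; signal on channel 3 yes; signal on channel 2 NO; signal on channel 1 yes; parameter Z depressed yes
(B) mechanism M6 — does not account for signal on channel 2, signal on channel 1
(C) mechanism M5 — flag F3 raised yes; parameter X depressed yes; signal on channel 3 yes; signal on channel 2 yes (via indicator I2 active → signal on channel 2); signal on channel 1 yes; parameter Z depressed yes
(D) process P3 — flag F3 raised yes; parameter X depressed NO; signal on channel 3 NO; signal on channel 2 NO; signal on channel 1 yes; parameter Z depressed NO
(E) process P1 — flag F3 raised NO; parameter X depressed yes; signal on channel 3 yes; signal on channel 2 NO; signal on channel 1 NO; parameter Z depressed yes
(F) mechanism M2 — does not account for flag F3 raised, signal on channel 3, parameter Z depressed
(C) is the only candidate with no mismatches.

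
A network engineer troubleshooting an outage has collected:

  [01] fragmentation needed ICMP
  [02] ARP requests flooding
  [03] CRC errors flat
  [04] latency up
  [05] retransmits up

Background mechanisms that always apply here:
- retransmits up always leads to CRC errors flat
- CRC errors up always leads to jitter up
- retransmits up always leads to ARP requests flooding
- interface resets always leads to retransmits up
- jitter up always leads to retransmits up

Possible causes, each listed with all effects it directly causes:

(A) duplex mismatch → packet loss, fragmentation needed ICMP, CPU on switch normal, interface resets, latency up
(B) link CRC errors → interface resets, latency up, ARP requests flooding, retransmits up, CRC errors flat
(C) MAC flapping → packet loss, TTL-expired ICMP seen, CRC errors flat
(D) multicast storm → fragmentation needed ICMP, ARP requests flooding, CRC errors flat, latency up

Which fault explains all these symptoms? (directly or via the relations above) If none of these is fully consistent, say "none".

Per-candidate check:
(A) duplex mismatch — accounts for every observation (ARP requests flooding via interface resets → retransmits up → ARP requests flooding)
(B) link CRC errors — does not account for fragmentation needed ICMP
(C) MAC flapping — fragmentation needed ICMP miss; ARP requests flooding miss; CRC errors flat match; latency up miss; retransmits up miss
(D) multicast storm — fragmentation needed ICMP match; ARP requests flooding match; CRC errors flat match; latency up match; retransmits up miss
Only (A) is consistent with every observation.

A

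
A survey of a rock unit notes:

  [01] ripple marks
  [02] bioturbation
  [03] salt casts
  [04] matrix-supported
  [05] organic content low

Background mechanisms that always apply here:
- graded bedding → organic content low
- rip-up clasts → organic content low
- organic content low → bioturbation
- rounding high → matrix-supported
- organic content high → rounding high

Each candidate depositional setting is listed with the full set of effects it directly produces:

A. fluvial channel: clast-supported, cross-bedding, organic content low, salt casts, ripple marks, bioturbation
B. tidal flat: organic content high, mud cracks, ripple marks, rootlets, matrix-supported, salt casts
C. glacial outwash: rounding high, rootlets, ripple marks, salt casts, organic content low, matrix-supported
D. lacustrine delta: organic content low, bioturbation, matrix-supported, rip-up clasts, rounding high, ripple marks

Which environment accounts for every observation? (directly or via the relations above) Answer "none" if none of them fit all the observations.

C

Testing each hypothesis:
(A) fluvial channel — fails on matrix-supported (predicts clast-supported, not matrix-supported)
(B) tidal flat — fails on bioturbation, organic content low (predicts organic content high, not organic content low)
(C) glacial outwash — ripple marks ✓; bioturbation ✓ (via organic content low → bioturbation); salt casts ✓; matrix-supported ✓; organic content low ✓
(D) lacustrine delta — does not account for salt casts
(C) is the only candidate with no mismatches.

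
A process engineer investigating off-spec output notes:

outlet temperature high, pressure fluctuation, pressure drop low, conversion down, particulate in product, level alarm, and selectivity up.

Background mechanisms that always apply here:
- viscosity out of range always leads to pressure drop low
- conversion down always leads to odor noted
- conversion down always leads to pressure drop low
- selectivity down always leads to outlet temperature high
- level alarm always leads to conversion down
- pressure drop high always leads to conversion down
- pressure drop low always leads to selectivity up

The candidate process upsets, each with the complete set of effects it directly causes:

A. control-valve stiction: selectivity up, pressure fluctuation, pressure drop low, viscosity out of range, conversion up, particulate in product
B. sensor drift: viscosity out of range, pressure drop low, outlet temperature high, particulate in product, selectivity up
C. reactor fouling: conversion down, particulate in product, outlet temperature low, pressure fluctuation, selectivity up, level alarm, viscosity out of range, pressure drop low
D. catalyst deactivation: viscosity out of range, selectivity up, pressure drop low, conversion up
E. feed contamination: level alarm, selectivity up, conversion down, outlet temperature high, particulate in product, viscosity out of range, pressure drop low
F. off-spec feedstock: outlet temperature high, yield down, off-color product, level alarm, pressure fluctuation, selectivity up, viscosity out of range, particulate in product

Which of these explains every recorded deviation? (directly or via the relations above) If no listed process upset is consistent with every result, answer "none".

Per-candidate check:
(A) control-valve stiction — outlet temperature high ✗; pressure fluctuation ✓; pressure drop low ✓; conversion down ✗; particulate in product ✓; level alarm ✗; selectivity up ✓
(B) sensor drift — outlet temperature high ✓; pressure fluctuation ✗; pressure drop low ✓; conversion down ✗; particulate in product ✓; level alarm ✗; selectivity up ✓
(C) reactor fouling — outlet temperature high ✗; pressure fluctuation ✓; pressure drop low ✓; conversion down ✓; particulate in product ✓; level alarm ✓; selectivity up ✓
(D) catalyst deactivation — outlet temperature high ✗; pressure fluctuation ✗; pressure drop low ✓; conversion down ✗; particulate in product ✗; level alarm ✗; selectivity up ✓
(E) feed contamination — outlet temperature high ✓; pressure fluctuation ✗; pressure drop low ✓; conversion down ✓; particulate in product ✓; level alarm ✓; selectivity up ✓
(F) off-spec feedstock — outlet temperature high ✓; pressure fluctuation ✓; pressure drop low ✓ (by viscosity out of range → pressure drop low); conversion down ✓ (by level alarm → conversion down); particulate in product ✓; level alarm ✓; selectivity up ✓
Only (F) is consistent with every observation.

F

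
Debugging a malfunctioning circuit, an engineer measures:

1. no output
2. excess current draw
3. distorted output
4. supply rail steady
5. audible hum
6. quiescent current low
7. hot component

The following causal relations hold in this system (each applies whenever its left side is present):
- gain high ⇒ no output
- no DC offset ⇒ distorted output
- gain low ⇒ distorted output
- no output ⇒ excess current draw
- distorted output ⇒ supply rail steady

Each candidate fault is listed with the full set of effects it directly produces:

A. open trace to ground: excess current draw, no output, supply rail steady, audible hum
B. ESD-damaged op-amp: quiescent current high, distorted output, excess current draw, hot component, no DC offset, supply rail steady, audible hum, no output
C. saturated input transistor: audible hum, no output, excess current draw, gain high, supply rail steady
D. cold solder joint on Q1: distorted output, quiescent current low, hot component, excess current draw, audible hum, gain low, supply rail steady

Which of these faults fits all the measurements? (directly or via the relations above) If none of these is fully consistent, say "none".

none

Checking each candidate against the observations:
(A) open trace to ground — does not account for distorted output, quiescent current low, hot component
(B) ESD-damaged op-amp — fails on quiescent current low (predicts quiescent current high, not quiescent current low)
(C) saturated input transistor — no output ✓; excess current draw ✓; distorted output ✗; supply rail steady ✓; audible hum ✓; quiescent current low ✗; hot component ✗
(D) cold solder joint on Q1 — no output ✗; excess current draw ✓; distorted output ✓; supply rail steady ✓; audible hum ✓; quiescent current low ✓; hot component ✓
Every candidate fails on at least one observation.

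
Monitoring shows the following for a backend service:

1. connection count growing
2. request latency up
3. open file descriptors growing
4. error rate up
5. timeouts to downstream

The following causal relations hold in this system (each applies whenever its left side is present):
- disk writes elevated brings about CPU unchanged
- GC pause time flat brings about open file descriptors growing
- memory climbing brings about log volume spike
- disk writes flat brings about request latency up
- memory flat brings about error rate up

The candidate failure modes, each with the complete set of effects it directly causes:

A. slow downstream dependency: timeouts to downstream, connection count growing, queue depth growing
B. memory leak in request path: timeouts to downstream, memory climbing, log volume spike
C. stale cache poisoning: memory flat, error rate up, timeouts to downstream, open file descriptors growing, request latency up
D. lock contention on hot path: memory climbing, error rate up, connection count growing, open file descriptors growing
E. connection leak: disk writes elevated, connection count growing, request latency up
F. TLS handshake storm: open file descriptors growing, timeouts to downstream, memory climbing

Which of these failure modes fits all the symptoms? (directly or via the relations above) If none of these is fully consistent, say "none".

none

Testing each hypothesis:
(A) slow downstream dependency — connection count growing +; request latency up -; open file descriptors growing -; error rate up -; timeouts to downstream +
(B) memory leak in request path — connection count growing -; request latency up -; open file descriptors growing -; error rate up -; timeouts to downstream +
(C) stale cache poisoning — connection count growing -; request latency up +; open file descriptors growing +; error rate up +; timeouts to downstream +
(D) lock contention on hot path — connection count growing +; request latency up -; open file descriptors growing +; error rate up +; timeouts to downstream -
(E) connection leak — does not account for open file descriptors growing, error rate up, timeouts to downstream
(F) TLS handshake storm — connection count growing -; request latency up -; open file descriptors growing +; error rate up -; timeouts to downstream +
No candidate is consistent with all observations.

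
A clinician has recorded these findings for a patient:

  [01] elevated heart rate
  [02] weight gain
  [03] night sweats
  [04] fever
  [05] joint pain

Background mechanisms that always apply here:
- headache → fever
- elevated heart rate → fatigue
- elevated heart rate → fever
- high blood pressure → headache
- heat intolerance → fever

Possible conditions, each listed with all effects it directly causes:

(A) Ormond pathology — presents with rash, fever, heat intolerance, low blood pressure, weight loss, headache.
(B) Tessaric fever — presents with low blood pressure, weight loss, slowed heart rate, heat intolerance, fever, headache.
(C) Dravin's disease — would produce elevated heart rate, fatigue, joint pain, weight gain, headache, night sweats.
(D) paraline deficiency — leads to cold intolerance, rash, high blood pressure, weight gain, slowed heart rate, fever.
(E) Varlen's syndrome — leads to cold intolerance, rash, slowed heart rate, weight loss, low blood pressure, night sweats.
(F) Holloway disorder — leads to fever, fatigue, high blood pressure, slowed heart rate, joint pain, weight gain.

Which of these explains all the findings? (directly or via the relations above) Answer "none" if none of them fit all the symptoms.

Testing each hypothesis:
(A) Ormond pathology — elevated heart rate ✗; weight gain ✗; night sweats ✗; fever ✓; joint pain ✗
(B) Tessaric fever — fails on elevated heart rate, weight gain, night sweats, joint pain (predicts slowed heart rate, not elevated heart rate; predicts weight loss, not weight gain)
(C) Dravin's disease — accounts for every observation (fever by headache → fever)
(D) paraline deficiency — elevated heart rate ✗; weight gain ✓; night sweats ✗; fever ✓; joint pain ✗
(E) Varlen's syndrome — fails on elevated heart rate, weight gain, fever, joint pain (predicts slowed heart rate, not elevated heart rate; predicts weight loss, not weight gain)
(F) Holloway disorder — fails on elevated heart rate, night sweats (predicts slowed heart rate, not elevated heart rate)
(C) is the only candidate with no mismatches.

C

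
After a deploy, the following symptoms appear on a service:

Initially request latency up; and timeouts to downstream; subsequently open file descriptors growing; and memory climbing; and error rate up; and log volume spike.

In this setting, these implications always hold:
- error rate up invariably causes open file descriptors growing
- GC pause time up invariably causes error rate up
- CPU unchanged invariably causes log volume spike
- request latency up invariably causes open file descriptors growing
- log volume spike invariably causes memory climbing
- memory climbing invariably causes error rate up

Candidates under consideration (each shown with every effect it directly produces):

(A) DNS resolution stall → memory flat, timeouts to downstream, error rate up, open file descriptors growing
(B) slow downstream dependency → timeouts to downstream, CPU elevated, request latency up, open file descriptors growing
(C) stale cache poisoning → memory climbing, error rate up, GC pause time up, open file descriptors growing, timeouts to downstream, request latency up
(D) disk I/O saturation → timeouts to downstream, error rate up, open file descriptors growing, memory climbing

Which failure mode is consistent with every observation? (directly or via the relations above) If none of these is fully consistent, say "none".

Testing each hypothesis:
(A) DNS resolution stall — fails on request latency up, memory climbing, log volume spike (predicts memory flat, not memory climbing)
(B) slow downstream dependency — does not account for memory climbing, error rate up, log volume spike
(C) stale cache poisoning — request latency up +; timeouts to downstream +; open file descriptors growing +; memory climbing +; error rate up +; log volume spike -
(D) disk I/O saturation — does not account for request latency up, log volume spike
No candidate is consistent with all observations.

none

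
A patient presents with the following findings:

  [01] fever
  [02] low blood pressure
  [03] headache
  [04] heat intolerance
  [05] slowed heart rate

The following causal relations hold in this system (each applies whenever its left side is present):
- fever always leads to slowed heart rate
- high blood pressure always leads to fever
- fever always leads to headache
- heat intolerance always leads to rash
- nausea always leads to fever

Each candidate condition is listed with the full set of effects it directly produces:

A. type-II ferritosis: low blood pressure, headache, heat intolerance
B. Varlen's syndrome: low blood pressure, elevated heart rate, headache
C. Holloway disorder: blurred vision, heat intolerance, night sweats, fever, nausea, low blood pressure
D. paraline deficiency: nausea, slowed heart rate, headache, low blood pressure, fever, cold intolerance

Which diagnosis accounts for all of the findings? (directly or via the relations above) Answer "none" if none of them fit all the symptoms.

C

Testing each hypothesis:
(A) type-II ferritosis — fever NO; low blood pressure yes; headache yes; heat intolerance yes; slowed heart rate NO
(B) Varlen's syndrome — fever NO; low blood pressure yes; headache yes; heat intolerance NO; slowed heart rate NO
(C) Holloway disorder — accounts for every observation (headache through fever → headache)
(D) paraline deficiency — fever yes; low blood pressure yes; headache yes; heat intolerance NO; slowed heart rate yes
(C) alone accounts for all the evidence.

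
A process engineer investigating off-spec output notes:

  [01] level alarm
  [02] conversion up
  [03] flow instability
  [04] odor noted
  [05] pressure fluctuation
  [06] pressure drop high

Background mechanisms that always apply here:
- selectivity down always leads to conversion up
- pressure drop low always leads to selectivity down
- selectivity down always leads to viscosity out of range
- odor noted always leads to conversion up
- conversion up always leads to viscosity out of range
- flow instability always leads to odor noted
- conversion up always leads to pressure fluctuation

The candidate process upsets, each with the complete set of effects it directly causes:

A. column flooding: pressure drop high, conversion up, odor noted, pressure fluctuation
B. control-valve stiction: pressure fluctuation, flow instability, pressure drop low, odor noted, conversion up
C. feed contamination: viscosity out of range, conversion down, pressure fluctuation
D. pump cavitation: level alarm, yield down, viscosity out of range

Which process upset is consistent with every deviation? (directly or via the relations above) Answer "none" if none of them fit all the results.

Checking each candidate against the observations:
(A) column flooding — level alarm NO; conversion up yes; flow instability NO; odor noted yes; pressure fluctuation yes; pressure drop high yes
(B) control-valve stiction — level alarm NO; conversion up yes; flow instability yes; odor noted yes; pressure fluctuation yes; pressure drop high NO
(C) feed contamination — level alarm NO; conversion up NO; flow instability NO; odor noted NO; pressure fluctuation yes; pressure drop high NO
(D) pump cavitation — does not account for conversion up, flow instability, odor noted, pressure fluctuation, pressure drop high
No candidate is consistent with all observations.

none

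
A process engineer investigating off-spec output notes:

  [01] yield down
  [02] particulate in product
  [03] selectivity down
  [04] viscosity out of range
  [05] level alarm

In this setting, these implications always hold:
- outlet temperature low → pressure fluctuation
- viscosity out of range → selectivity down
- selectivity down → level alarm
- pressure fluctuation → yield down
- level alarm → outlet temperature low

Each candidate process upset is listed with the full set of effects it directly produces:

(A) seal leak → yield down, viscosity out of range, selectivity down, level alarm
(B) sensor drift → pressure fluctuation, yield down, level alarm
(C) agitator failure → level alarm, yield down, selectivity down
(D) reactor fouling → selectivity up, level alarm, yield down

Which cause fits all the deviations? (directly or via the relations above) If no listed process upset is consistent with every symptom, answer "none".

For each candidate, compare predicted effects to what was observed:
(A) seal leak — does not account for particulate in product
(B) sensor drift — yield down ✓; particulate in product ✗; selectivity down ✗; viscosity out of range ✗; level alarm ✓
(C) agitator failure — yield down ✓; particulate in product ✗; selectivity down ✓; viscosity out of range ✗; level alarm ✓
(D) reactor fouling — yield down ✓; particulate in product ✗; selectivity down ✗; viscosity out of range ✗; level alarm ✓
Every candidate fails on at least one observation.

none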